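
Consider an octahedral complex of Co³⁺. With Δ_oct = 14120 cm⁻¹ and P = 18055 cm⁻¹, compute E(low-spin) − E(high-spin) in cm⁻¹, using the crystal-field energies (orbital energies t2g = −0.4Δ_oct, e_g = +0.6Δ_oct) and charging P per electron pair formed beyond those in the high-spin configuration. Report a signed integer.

Co sits in group 9; removing 3 electrons leaves Co³⁺ with 9 − 3 = 6 d electrons.
In the high-spin limit (t2g^4 e_g^2) the orbital term is -0.4Δ_oct = -5648 cm⁻¹, with no excess pairing.
For low-spin the configuration is t2g^6 e_g^0: orbital energy -2.4 × 14120 = -33888 cm⁻¹, and 2 additional pairs relative to high-spin add 36110 cm⁻¹, giving 2222 cm⁻¹.
The difference is 2222 − (-5648) = 7870 cm⁻¹, so high-spin lies lower.

7870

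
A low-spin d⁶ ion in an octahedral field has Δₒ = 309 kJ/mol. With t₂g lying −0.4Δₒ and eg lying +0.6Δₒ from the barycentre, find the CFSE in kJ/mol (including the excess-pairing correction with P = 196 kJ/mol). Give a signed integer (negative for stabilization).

Configuration: t₂g⁶ eg⁰.
The orbital stabilization is -2.4Δₒ = -2.4 × 309 = -742 kJ/mol.
Relative to high-spin t₂g⁴ eg² (1 paired), the low-spin configuration has 2 additional pairs, contributing +2 × 196 = +392 kJ/mol.
Net CFSE = -742 + 392 = -350 kJ/mol.

-350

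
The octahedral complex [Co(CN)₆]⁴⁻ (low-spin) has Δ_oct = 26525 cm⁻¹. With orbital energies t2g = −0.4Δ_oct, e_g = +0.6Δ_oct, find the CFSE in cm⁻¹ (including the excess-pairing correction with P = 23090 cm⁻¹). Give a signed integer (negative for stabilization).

-24655

Each CN⁻ contributes -1; 6 × (-1) = -6. With overall charge -4, Co is in the +2 oxidation state.
Co sits in group 9; removing 2 electrons leaves Co²⁺ with 9 − 2 = 7 d electrons.
Electron filling gives t2g^6 e_g^1.
The orbital stabilization is -1.8Δ_oct = -1.8 × 26525 = -47745 cm⁻¹.
Pairing penalty: 3 pairs vs 2 in the high-spin reference → 1 extra × P = 23090 cm⁻¹.
Net CFSE = -47745 + 23090 = -24655 cm⁻¹.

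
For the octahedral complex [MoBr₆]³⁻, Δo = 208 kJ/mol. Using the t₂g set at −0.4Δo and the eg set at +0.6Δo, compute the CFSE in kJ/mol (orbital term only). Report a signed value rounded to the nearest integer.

Each Br⁻ contributes -1; 6 × (-1) = -6. With overall charge -3, Mo is in the +3 oxidation state.
Mo sits in group 6; removing 3 electrons leaves Mo³⁺ with 6 − 3 = 3 d electrons.
Configuration: t₂g³ eg⁰.
Orbital CFSE = 3(-0.4) + 0(0.6) = -1.2Δo = -1.2 × 208 = -250 kJ/mol.

-250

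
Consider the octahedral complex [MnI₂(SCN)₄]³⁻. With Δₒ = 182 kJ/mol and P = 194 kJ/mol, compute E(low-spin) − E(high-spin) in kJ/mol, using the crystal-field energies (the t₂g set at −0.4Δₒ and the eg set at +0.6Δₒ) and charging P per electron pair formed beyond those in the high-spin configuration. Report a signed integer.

12

Ligand charges: 2×(-1) from I⁻ and 4×(-1) from SCN⁻ sum to -6; with overall charge -3, Mn is +3.
Group 7 minus oxidation state +3 gives a d⁴ configuration for Mn³⁺.
In the high-spin limit (t₂g³ eg¹) the orbital term is -0.6Δₒ = -109 kJ/mol, with no excess pairing.
Low-spin: t₂g⁴ eg⁰, orbital CFSE = -1.6Δₒ = -291 kJ/mol; plus 1 excess pair × P = +194 kJ/mol; total -97 kJ/mol.
E(LS) − E(HS) = -97 − (-109) = 12 kJ/mol.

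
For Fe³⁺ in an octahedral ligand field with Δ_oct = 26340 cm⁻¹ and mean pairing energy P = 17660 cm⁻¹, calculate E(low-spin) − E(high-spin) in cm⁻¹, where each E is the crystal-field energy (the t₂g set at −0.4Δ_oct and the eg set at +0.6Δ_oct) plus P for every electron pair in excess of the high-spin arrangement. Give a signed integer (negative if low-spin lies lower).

Fe³⁺: group 8, so d-count = 8 − 3 = 5.
In the high-spin limit (t₂g³ eg²) the orbital term is 0.0Δ_oct = 0 cm⁻¹, with no excess pairing.
For low-spin the configuration is t₂g⁵ eg⁰: orbital energy -2.0 × 26340 = -52680 cm⁻¹, and 2 additional pairs relative to high-spin add 35320 cm⁻¹, giving -17360 cm⁻¹.
The difference is -17360 − (0) = -17360 cm⁻¹, so low-spin lies lower.

-17360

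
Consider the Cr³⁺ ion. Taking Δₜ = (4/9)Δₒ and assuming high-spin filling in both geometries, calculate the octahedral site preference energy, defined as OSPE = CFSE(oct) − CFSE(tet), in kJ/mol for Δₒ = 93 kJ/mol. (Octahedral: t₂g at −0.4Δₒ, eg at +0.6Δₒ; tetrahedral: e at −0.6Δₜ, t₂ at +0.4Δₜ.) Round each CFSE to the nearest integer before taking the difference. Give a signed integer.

-79

Cr sits in group 6; removing 3 electrons leaves Cr³⁺ with 6 − 3 = 3 d electrons.
Octahedral high-spin t₂g³ eg⁰: CFSE = -1.2 × 93 = -112 kJ/mol.
In a tetrahedral site the filling is e² t₂¹: CFSE(tet) = -0.8Δₜ = -0.8 × (4/9)(93) = -33 kJ/mol.
Subtracting, OSPE = -112 − (-33) = -79 kJ/mol.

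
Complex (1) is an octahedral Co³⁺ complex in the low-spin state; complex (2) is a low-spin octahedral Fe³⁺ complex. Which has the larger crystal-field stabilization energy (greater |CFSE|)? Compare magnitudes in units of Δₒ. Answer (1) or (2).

(1): Group 9 minus oxidation state +3 gives a d⁶ configuration for Co³⁺; t₂g⁶ eg⁰, CFSE = -2.4Δₒ.
(2): Fe sits in group 8; removing 3 electrons leaves Fe³⁺ with 8 − 3 = 5 d electrons; t₂g⁵ eg⁰, CFSE = -2.0Δₒ.
So (1) has the larger |CFSE|.

(1)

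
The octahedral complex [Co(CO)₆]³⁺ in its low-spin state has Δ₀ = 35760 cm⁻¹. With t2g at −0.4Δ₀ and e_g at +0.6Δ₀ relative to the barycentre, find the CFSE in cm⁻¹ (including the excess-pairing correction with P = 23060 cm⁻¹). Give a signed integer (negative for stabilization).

CO is neutral, so the +3 overall charge sits on Co: oxidation state +3.
Co³⁺: group 9, so d-count = 9 − 3 = 6.
The d⁶ electrons fill as t2g^6 e_g^0.
Orbital CFSE = 6(-0.4) + 0(0.6) = -2.4Δ₀ = -2.4 × 35760 = -85824 cm⁻¹.
High-spin d⁶ would be t2g^4 e_g^2 with 1 pair; low-spin has 3, so 2 excess pairs cost +2P = +46120 cm⁻¹.
Net CFSE = -85824 + 46120 = -39704 cm⁻¹.

-39704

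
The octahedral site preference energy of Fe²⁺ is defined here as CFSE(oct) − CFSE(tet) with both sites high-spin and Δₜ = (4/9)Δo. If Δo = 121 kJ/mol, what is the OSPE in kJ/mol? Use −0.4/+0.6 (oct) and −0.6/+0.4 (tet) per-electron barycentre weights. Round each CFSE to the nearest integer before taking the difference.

-16

Fe is in group 8, so Fe²⁺ is d⁶ (8 − 2 = 6).
In an octahedral site d⁶ (HS) is t₂g⁴ eg², giving CFSE(oct) = -0.4Δo = -48 kJ/mol.
Tetrahedral e³ t₂³ gives -0.6Δₜ = -0.6 × (4/9) × 121 = -32 kJ/mol.
Subtracting, OSPE = -48 − (-32) = -16 kJ/mol.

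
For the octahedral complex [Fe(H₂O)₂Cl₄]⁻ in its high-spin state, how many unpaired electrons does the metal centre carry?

Ligand charges: 2×(+0) from H₂O and 4×(-1) from Cl⁻ sum to -4; with overall charge -1, Fe is +3.
Fe³⁺: group 8, so d-count = 8 − 3 = 5.
Configuration: t₂g³ eg², giving 5 unpaired electrons.

5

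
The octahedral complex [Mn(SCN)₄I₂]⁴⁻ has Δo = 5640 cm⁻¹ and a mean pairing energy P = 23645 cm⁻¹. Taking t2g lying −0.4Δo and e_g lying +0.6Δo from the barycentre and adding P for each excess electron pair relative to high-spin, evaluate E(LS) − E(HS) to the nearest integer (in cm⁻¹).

36010

Ligand charges: 4×(-1) from SCN⁻ and 2×(-1) from I⁻ sum to -6; with overall charge -4, Mn is +2.
Group 7 minus oxidation state +2 gives a d⁵ configuration for Mn²⁺.
High-spin: t2g^3 e_g^2, CFSE = 0.0Δo = 0 cm⁻¹.
For low-spin the configuration is t2g^5 e_g^0: orbital energy -2.0 × 5640 = -11280 cm⁻¹, and 2 additional pairs relative to high-spin add 47290 cm⁻¹, giving 36010 cm⁻¹.
The difference is 36010 − (0) = 36010 cm⁻¹, so high-spin lies lower.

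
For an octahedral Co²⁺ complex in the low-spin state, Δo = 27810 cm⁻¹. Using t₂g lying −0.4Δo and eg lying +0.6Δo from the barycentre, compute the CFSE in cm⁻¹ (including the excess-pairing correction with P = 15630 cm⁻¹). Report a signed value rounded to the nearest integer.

-34428

Co is in group 9, so Co²⁺ is d⁷ (9 − 2 = 7).
Electron filling gives t₂g⁶ eg¹.
CFSE(orbital) = 6×(-0.4Δo) + 1×(0.6Δo) = -1.8Δo; with Δo = 27810 cm⁻¹ that is -50058 cm⁻¹.
Relative to high-spin t₂g⁵ eg² (2 paired), the low-spin configuration has 1 additional pair, contributing +1 × 15630 = +15630 cm⁻¹.
Combining: -50058 + 15630 = -34428 cm⁻¹.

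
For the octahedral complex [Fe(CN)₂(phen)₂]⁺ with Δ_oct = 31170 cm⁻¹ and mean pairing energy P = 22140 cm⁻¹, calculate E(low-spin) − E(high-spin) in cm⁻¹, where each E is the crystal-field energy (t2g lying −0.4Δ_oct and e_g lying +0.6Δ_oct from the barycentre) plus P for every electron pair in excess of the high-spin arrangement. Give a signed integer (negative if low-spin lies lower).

Ligand charges: 2×(-1) from CN⁻ and 2×(+0) from phen sum to -2; with overall charge +1, Fe is +3.
Fe sits in group 8; removing 3 electrons leaves Fe³⁺ with 8 − 3 = 5 d electrons.
High-spin: t2g^3 e_g^2, CFSE = 0.0Δ_oct = 0 cm⁻¹.
Low-spin: t2g^5 e_g^0, orbital CFSE = -2.0Δ_oct = -62340 cm⁻¹; plus 2 excess pairs × P = +44280 cm⁻¹; total -18060 cm⁻¹.
The difference is -18060 − (0) = -18060 cm⁻¹, so low-spin lies lower.

-18060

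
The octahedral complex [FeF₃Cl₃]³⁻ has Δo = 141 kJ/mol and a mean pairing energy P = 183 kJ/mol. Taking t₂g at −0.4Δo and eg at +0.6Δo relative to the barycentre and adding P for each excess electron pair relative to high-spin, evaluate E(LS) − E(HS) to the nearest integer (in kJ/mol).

Ligand charges: 3×(-1) from F⁻ and 3×(-1) from Cl⁻ sum to -6; with overall charge -3, Fe is +3.
Group 8 minus oxidation state +3 gives a d⁵ configuration for Fe³⁺.
High-spin: t₂g³ eg², CFSE = 0.0Δo = 0 kJ/mol.
Low-spin: t₂g⁵ eg⁰, orbital CFSE = -2.0Δo = -282 kJ/mol; plus 2 excess pairs × P = +366 kJ/mol; total 84 kJ/mol.
The difference is 84 − (0) = 84 kJ/mol, so high-spin lies lower.

84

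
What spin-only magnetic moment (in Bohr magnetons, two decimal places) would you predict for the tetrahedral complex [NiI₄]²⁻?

Each I⁻ contributes -1; 4 × (-1) = -4. With overall charge -2, Ni is in the +2 oxidation state.
Group 10 minus oxidation state +2 gives a d⁸ configuration for Ni²⁺.
With tetrahedral geometry the complex is necessarily high-spin.
Configuration: e⁴ t₂⁴ → 2 unpaired electrons.
μ(spin-only) = √[2(2+2)] = √8 ≈ 2.83 Bohr magnetons.

2.83 Bohr magnetons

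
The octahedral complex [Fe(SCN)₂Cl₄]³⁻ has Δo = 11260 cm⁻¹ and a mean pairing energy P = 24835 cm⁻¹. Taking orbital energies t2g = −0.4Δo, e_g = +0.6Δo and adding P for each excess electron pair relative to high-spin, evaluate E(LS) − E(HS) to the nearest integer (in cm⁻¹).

27150

Ligand charges: 2×(-1) from SCN⁻ and 4×(-1) from Cl⁻ sum to -6; with overall charge -3, Fe is +3.
Fe³⁺: group 8, so d-count = 8 − 3 = 5.
High-spin d⁵ fills as t2g^3 e_g^2 with CFSE 3(−0.4) + 2(+0.6) = 0.0Δo = 0 cm⁻¹.
For low-spin the configuration is t2g^5 e_g^0: orbital energy -2.0 × 11260 = -22520 cm⁻¹, and 2 additional pairs relative to high-spin add 49670 cm⁻¹, giving 27150 cm⁻¹.
Thus E(LS) − E(HS) = 27150 cm⁻¹.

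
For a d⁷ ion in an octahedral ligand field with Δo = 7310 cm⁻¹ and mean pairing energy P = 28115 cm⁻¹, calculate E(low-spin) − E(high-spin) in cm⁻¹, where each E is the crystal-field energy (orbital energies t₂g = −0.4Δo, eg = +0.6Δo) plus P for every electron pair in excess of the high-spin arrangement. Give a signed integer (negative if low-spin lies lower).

20805

In the high-spin limit (t₂g⁵ eg²) the orbital term is -0.8Δo = -5848 cm⁻¹, with no excess pairing.
Low-spin t₂g⁶ eg¹ gives -1.8Δo = -13158 cm⁻¹, but forming 1 extra pair costs 1P = 28115 cm⁻¹, so E(LS) = -13158 + 28115 = 14957 cm⁻¹.
E(LS) − E(HS) = 14957 − (-5848) = 20805 cm⁻¹.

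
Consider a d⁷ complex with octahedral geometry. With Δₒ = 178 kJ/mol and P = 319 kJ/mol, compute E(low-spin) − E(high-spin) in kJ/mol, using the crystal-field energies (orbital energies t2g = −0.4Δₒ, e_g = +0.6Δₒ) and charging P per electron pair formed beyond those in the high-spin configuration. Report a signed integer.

141

In the high-spin limit (t2g^5 e_g^2) the orbital term is -0.8Δₒ = -142 kJ/mol, with no excess pairing.
For low-spin the configuration is t2g^6 e_g^1: orbital energy -1.8 × 178 = -320 kJ/mol, and 1 additional pair relative to high-spin adds 319 kJ/mol, giving -1 kJ/mol.
Thus E(LS) − E(HS) = 141 kJ/mol.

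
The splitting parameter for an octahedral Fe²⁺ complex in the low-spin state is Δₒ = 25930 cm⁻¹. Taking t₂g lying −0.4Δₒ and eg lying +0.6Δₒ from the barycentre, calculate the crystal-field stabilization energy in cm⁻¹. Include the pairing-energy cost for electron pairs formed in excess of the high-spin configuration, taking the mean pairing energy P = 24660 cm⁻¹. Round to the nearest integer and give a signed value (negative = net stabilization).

Fe is in group 8, so Fe²⁺ is d⁶ (8 − 2 = 6).
Configuration: t₂g⁶ eg⁰.
Orbital CFSE = 6(-0.4) + 0(0.6) = -2.4Δₒ = -2.4 × 25930 = -62232 cm⁻¹.
High-spin d⁶ would be t₂g⁴ eg² with 1 pair; low-spin has 3, so 2 excess pairs cost +2P = +49320 cm⁻¹.
Combining: -62232 + 49320 = -12912 cm⁻¹.

-12912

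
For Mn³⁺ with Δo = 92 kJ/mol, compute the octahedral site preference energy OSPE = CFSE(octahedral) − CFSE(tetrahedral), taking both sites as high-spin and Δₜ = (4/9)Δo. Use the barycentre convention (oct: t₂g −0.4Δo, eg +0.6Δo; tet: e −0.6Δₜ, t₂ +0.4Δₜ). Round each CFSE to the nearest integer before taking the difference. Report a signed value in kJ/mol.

-39

Mn sits in group 7; removing 3 electrons leaves Mn³⁺ with 7 − 3 = 4 d electrons.
Octahedral high-spin t2g^3 e_g^1: CFSE = -0.6 × 92 = -55 kJ/mol.
Tetrahedral e^2 t2^2 gives -0.4Δₜ = -0.4 × (4/9) × 92 = -16 kJ/mol.
Subtracting, OSPE = -55 − (-16) = -39 kJ/mol.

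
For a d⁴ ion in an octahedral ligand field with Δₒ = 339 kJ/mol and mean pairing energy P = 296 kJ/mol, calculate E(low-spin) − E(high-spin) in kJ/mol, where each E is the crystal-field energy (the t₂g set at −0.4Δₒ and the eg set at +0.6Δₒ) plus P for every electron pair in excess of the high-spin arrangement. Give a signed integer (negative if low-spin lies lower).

High-spin d⁴ fills as t₂g³ eg¹ with CFSE 3(−0.4) + 1(+0.6) = -0.6Δₒ = -203 kJ/mol.
For low-spin the configuration is t₂g⁴ eg⁰: orbital energy -1.6 × 339 = -542 kJ/mol, and 1 additional pair relative to high-spin adds 296 kJ/mol, giving -246 kJ/mol.
E(LS) − E(HS) = -246 − (-203) = -43 kJ/mol.

-43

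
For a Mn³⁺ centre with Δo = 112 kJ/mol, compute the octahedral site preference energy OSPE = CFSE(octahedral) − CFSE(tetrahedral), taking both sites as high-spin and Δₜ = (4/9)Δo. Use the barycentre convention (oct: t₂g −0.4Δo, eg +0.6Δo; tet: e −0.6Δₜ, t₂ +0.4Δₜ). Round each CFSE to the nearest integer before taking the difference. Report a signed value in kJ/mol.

-47

Mn³⁺: group 7, so d-count = 7 − 3 = 4.
Octahedral high-spin t₂g³ eg¹: CFSE = -0.6 × 112 = -67 kJ/mol.
In a tetrahedral site the filling is e² t₂²: CFSE(tet) = -0.4Δₜ = -0.4 × (4/9)(112) = -20 kJ/mol.
OSPE = -67 − (-20) = -47 kJ/mol.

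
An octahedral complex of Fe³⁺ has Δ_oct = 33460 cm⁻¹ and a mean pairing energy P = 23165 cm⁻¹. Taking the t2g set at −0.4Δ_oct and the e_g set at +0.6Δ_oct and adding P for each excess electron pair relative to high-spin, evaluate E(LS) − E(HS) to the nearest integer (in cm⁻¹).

Fe is in group 8, so Fe³⁺ is d⁵ (8 − 3 = 5).
High-spin: t2g^3 e_g^2, CFSE = 0.0Δ_oct = 0 cm⁻¹.
For low-spin the configuration is t2g^5 e_g^0: orbital energy -2.0 × 33460 = -66920 cm⁻¹, and 2 additional pairs relative to high-spin add 46330 cm⁻¹, giving -20590 cm⁻¹.
E(LS) − E(HS) = -20590 − (0) = -20590 cm⁻¹.

-20590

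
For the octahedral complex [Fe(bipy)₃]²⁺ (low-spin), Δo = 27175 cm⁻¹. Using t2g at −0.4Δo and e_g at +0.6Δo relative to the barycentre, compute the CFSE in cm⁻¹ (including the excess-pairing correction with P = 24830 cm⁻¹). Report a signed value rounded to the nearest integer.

-15560

bipy is neutral, so the +2 overall charge sits on Fe: oxidation state +2.
Fe is in group 8, so Fe²⁺ is d⁶ (8 − 2 = 6).
The d⁶ electrons fill as t2g^6 e_g^0.
Orbital CFSE = 6(-0.4) + 0(0.6) = -2.4Δo = -2.4 × 27175 = -65220 cm⁻¹.
Pairing penalty: 3 pairs vs 1 in the high-spin reference → 2 extra × P = 49660 cm⁻¹.
Overall CFSE = -65220 + 49660 = -15560 cm⁻¹.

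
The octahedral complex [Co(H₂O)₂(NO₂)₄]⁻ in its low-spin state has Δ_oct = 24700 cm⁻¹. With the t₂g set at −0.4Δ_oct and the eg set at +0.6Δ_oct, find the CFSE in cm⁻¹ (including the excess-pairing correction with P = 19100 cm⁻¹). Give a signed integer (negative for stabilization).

-21080

Ligand charges: 2×(+0) from H₂O and 4×(-1) from NO₂⁻ sum to -4; with overall charge -1, Co is +3.
Co is in group 9, so Co³⁺ is d⁶ (9 − 3 = 6).
Configuration: t₂g⁶ eg⁰.
CFSE(orbital) = 6×(-0.4Δ_oct) + 0×(0.6Δ_oct) = -2.4Δ_oct; with Δ_oct = 24700 cm⁻¹ that is -59280 cm⁻¹.
Relative to high-spin t₂g⁴ eg² (1 paired), the low-spin configuration has 2 additional pairs, contributing +2 × 19100 = +38200 cm⁻¹.
Net CFSE = -59280 + 38200 = -21080 cm⁻¹.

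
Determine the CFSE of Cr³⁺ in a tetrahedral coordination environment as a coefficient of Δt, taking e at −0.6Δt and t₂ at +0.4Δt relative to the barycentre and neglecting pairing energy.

Cr³⁺: group 6, so d-count = 6 − 3 = 3.
Tetrahedral fields are weak (Δₜ ≈ 4/9 Δₒ), so electrons fill high-spin.
Configuration: e² t₂¹.
CFSE = 2(-0.6Δt) + 1(0.4Δt) = -1.2Δt + 0.4Δt = -0.8Δt.

-0.8 Δt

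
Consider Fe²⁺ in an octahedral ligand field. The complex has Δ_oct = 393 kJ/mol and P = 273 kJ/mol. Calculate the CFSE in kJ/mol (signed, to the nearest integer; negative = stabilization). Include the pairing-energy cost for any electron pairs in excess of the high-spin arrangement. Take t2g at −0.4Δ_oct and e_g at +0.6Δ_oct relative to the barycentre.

Fe²⁺: group 8, so d-count = 8 − 2 = 6.
Δ_oct > P, so pairing is preferred: the ground state is low-spin.
Filling d⁶ accordingly: t2g^6 e_g^0.
Orbital CFSE = -2.4Δ_oct = -2.4 × 393 = -943 kJ/mol.
Excess pairs vs high-spin: 3 − 1 = 2; pairing cost = +546 kJ/mol.
Net CFSE = -943 + 546 = -397 kJ/mol.

-397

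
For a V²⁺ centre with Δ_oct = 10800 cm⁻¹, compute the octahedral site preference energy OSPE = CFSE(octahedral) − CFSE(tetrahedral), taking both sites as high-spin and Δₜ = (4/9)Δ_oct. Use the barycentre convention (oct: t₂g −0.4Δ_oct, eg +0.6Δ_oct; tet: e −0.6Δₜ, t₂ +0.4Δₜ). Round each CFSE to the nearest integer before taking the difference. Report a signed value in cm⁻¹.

V²⁺: group 5, so d-count = 5 − 2 = 3.
In an octahedral site d³ (HS) is t2g^3 e_g^0, giving CFSE(oct) = -1.2Δ_oct = -12960 cm⁻¹.
In a tetrahedral site the filling is e^2 t2^1: CFSE(tet) = -0.8Δₜ = -0.8 × (4/9)(10800) = -3840 cm⁻¹.
OSPE = -12960 − (-3840) = -9120 cm⁻¹.

-9120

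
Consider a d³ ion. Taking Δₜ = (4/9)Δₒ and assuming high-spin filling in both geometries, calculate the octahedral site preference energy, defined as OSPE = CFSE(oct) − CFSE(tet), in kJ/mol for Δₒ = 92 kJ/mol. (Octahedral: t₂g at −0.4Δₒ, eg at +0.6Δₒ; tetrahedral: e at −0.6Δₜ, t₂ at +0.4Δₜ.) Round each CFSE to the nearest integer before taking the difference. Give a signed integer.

-77

Octahedral (high-spin): t2g^3 e_g^0, CFSE = 3(−0.4) + 0(+0.6) = -1.2Δₒ = -1.2 × 92 = -110 kJ/mol.
Tetrahedral e^2 t2^1 gives -0.8Δₜ = -0.8 × (4/9) × 92 = -33 kJ/mol.
OSPE = -110 − (-33) = -77 kJ/mol.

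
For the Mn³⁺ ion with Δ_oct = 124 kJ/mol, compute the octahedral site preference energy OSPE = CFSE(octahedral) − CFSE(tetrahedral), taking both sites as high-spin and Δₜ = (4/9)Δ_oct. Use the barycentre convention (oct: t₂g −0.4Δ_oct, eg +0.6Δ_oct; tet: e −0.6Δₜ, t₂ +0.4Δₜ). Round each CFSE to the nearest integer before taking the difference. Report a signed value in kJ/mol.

-52

Mn is in group 7, so Mn³⁺ is d⁴ (7 − 3 = 4).
In an octahedral site d⁴ (HS) is t2g^3 e_g^1, giving CFSE(oct) = -0.6Δ_oct = -74 kJ/mol.
In a tetrahedral site the filling is e^2 t2^2: CFSE(tet) = -0.4Δₜ = -0.4 × (4/9)(124) = -22 kJ/mol.
OSPE = CFSE(oct) − CFSE(tet) = -74 − (-22) = -52 kJ/mol.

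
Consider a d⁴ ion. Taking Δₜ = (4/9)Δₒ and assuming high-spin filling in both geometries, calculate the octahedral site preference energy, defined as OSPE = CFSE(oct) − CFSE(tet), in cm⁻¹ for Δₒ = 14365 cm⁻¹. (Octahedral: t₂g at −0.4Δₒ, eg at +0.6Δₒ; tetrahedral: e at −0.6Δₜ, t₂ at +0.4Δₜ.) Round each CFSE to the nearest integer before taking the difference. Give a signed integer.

-6065

In an octahedral site d⁴ (HS) is t2g^3 e_g^1, giving CFSE(oct) = -0.6Δₒ = -8619 cm⁻¹.
Tetrahedral e^2 t2^2 gives -0.4Δₜ = -0.4 × (4/9) × 14365 = -2554 cm⁻¹.
Subtracting, OSPE = -8619 − (-2554) = -6065 cm⁻¹.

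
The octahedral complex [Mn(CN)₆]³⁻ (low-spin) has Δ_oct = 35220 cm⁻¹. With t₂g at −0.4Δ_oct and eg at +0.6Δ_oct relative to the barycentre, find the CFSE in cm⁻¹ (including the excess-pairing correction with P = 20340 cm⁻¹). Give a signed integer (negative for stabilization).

-36012

Each CN⁻ contributes -1; 6 × (-1) = -6. With overall charge -3, Mn is in the +3 oxidation state.
Group 7 minus oxidation state +3 gives a d⁴ configuration for Mn³⁺.
The d⁴ electrons fill as t₂g⁴ eg⁰.
The orbital stabilization is -1.6Δ_oct = -1.6 × 35220 = -56352 cm⁻¹.
High-spin d⁴ would be t₂g³ eg¹ with 0 pairs; low-spin has 1, so 1 excess pair costs +1P = +20340 cm⁻¹.
Combining: -56352 + 20340 = -36012 cm⁻¹.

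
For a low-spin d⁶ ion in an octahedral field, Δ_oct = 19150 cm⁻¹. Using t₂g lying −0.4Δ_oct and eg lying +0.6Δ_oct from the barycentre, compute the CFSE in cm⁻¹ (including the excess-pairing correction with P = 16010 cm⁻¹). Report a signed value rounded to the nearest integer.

Electron filling gives t₂g⁶ eg⁰.
Orbital CFSE = 6(-0.4) + 0(0.6) = -2.4Δ_oct = -2.4 × 19150 = -45960 cm⁻¹.
High-spin d⁶ would be t₂g⁴ eg² with 1 pair; low-spin has 3, so 2 excess pairs cost +2P = +32020 cm⁻¹.
Combining: -45960 + 32020 = -13940 cm⁻¹.

-13940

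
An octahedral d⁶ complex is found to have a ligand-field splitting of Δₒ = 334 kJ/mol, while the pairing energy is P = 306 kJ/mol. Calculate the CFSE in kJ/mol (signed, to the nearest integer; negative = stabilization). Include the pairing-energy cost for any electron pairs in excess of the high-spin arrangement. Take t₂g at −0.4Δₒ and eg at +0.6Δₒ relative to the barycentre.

-190

Since Δₒ = 334 kJ/mol > P = 306 kJ/mol, the complex adopts the low-spin configuration.
Configuration: t₂g⁶ eg⁰.
Orbital CFSE = -2.4Δₒ = -2.4 × 334 = -802 kJ/mol.
Excess pairs vs high-spin: 3 − 1 = 2; pairing cost = +612 kJ/mol.
Net CFSE = -802 + 612 = -190 kJ/mol.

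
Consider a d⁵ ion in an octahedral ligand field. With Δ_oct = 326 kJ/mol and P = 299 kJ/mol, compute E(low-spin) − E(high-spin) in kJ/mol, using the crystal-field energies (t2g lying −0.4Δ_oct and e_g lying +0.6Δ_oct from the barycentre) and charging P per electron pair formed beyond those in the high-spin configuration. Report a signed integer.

-54

High-spin d⁵ fills as t2g^3 e_g^2 with CFSE 3(−0.4) + 2(+0.6) = 0.0Δ_oct = 0 kJ/mol.
For low-spin the configuration is t2g^5 e_g^0: orbital energy -2.0 × 326 = -652 kJ/mol, and 2 additional pairs relative to high-spin add 598 kJ/mol, giving -54 kJ/mol.
The difference is -54 − (0) = -54 kJ/mol, so low-spin lies lower.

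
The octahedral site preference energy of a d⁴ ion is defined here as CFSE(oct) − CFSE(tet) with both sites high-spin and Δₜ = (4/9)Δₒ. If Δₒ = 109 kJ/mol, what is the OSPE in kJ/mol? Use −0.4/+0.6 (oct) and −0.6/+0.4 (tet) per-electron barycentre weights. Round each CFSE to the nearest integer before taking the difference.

Octahedral high-spin t₂g³ eg¹: CFSE = -0.6 × 109 = -65 kJ/mol.
Tetrahedral e² t₂² gives -0.4Δₜ = -0.4 × (4/9) × 109 = -19 kJ/mol.
OSPE = CFSE(oct) − CFSE(tet) = -65 − (-19) = -46 kJ/mol.

-46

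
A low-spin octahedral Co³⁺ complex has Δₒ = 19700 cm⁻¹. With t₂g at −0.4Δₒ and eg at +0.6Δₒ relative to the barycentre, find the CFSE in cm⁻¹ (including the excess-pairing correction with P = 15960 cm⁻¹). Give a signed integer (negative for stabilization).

Co is in group 9, so Co³⁺ is d⁶ (9 − 3 = 6).
Configuration: t₂g⁶ eg⁰.
The orbital stabilization is -2.4Δₒ = -2.4 × 19700 = -47280 cm⁻¹.
High-spin d⁶ would be t₂g⁴ eg² with 1 pair; low-spin has 3, so 2 excess pairs cost +2P = +31920 cm⁻¹.
Overall CFSE = -47280 + 31920 = -15360 cm⁻¹.

-15360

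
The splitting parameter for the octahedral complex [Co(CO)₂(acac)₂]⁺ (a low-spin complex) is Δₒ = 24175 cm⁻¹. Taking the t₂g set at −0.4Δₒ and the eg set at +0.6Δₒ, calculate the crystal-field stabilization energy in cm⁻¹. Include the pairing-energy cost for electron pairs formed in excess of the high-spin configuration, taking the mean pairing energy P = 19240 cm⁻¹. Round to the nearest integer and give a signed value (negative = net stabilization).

Ligand charges: 2×(+0) from CO and 2×(-1) from acac⁻ sum to -2; with overall charge +1, Co is +3.
Co sits in group 9; removing 3 electrons leaves Co³⁺ with 9 − 3 = 6 d electrons.
Electron filling gives t₂g⁶ eg⁰.
The orbital stabilization is -2.4Δₒ = -2.4 × 24175 = -58020 cm⁻¹.
Pairing penalty: 3 pairs vs 1 in the high-spin reference → 2 extra × P = 38480 cm⁻¹.
Net CFSE = -58020 + 38480 = -19540 cm⁻¹.

-19540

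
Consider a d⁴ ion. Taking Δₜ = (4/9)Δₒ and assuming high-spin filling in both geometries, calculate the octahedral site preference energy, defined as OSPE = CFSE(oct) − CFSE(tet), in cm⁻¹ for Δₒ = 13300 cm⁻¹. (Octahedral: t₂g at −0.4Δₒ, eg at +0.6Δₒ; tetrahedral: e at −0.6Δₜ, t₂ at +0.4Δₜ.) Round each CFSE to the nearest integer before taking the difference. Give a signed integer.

-5616

Octahedral high-spin t2g^3 e_g^1: CFSE = -0.6 × 13300 = -7980 cm⁻¹.
In a tetrahedral site the filling is e^2 t2^2: CFSE(tet) = -0.4Δₜ = -0.4 × (4/9)(13300) = -2364 cm⁻¹.
Subtracting, OSPE = -7980 − (-2364) = -5616 cm⁻¹.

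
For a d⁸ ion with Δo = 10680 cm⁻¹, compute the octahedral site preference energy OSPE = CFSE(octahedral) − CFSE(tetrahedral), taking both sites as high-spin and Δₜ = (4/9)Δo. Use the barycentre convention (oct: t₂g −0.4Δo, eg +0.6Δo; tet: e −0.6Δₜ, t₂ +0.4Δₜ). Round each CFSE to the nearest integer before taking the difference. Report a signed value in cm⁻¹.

-9019

In an octahedral site d⁸ (HS) is t2g^6 e_g^2, giving CFSE(oct) = -1.2Δo = -12816 cm⁻¹.
Tetrahedral e^4 t2^4 gives -0.8Δₜ = -0.8 × (4/9) × 10680 = -3797 cm⁻¹.
OSPE = -12816 − (-3797) = -9019 cm⁻¹.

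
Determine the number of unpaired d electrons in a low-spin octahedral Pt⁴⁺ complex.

0

Pt⁴⁺: group 10, so d-count = 10 − 4 = 6.
Configuration: t2g^6 e_g^0, giving 0 unpaired electrons.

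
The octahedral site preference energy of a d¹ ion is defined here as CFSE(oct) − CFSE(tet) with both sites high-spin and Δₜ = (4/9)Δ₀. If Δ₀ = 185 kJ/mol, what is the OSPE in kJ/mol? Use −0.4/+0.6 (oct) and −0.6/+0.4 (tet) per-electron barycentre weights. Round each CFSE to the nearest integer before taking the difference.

-25

Octahedral high-spin t2g^1 e_g^0: CFSE = -0.4 × 185 = -74 kJ/mol.
Tetrahedral e^1 t2^0 gives -0.6Δₜ = -0.6 × (4/9) × 185 = -49 kJ/mol.
OSPE = -74 − (-49) = -25 kJ/mol.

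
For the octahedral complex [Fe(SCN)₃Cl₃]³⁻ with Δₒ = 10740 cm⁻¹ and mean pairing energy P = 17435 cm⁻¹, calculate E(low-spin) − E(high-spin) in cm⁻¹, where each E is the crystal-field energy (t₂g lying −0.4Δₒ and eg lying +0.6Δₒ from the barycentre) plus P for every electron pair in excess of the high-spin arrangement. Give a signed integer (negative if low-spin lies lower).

13390

Ligand charges: 3×(-1) from SCN⁻ and 3×(-1) from Cl⁻ sum to -6; with overall charge -3, Fe is +3.
Fe³⁺: group 8, so d-count = 8 − 3 = 5.
In the high-spin limit (t₂g³ eg²) the orbital term is 0.0Δₒ = 0 cm⁻¹, with no excess pairing.
For low-spin the configuration is t₂g⁵ eg⁰: orbital energy -2.0 × 10740 = -21480 cm⁻¹, and 2 additional pairs relative to high-spin add 34870 cm⁻¹, giving 13390 cm⁻¹.
The difference is 13390 − (0) = 13390 cm⁻¹, so high-spin lies lower.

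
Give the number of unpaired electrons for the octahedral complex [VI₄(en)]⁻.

Ligand charges: 4×(-1) from I⁻ and 1×(+0) from en sum to -4; with overall charge -1, V is +3.
V is in group 5, so V³⁺ is d² (5 − 3 = 2).
Configuration: t₂g² eg⁰, giving 2 unpaired electrons.

2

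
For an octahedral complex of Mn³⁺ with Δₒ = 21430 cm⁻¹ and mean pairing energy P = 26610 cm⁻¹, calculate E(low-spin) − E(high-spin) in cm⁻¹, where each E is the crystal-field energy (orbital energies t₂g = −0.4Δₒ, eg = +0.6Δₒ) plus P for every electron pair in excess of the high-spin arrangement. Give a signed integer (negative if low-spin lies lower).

5180

Mn sits in group 7; removing 3 electrons leaves Mn³⁺ with 7 − 3 = 4 d electrons.
In the high-spin limit (t₂g³ eg¹) the orbital term is -0.6Δₒ = -12858 cm⁻¹, with no excess pairing.
Low-spin t₂g⁴ eg⁰ gives -1.6Δₒ = -34288 cm⁻¹, but forming 1 extra pair costs 1P = 26610 cm⁻¹, so E(LS) = -34288 + 26610 = -7678 cm⁻¹.
The difference is -7678 − (-12858) = 5180 cm⁻¹, so high-spin lies lower.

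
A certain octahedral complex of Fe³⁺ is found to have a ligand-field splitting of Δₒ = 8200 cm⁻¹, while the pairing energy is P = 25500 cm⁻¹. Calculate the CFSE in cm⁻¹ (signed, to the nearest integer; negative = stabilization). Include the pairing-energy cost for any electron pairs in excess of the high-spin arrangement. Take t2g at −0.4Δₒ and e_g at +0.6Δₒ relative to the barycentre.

0

Fe³⁺: group 8, so d-count = 8 − 3 = 5.
Since Δₒ = 8200 cm⁻¹ < P = 25500 cm⁻¹, the complex adopts the high-spin configuration.
Filling d⁵ accordingly: t2g^3 e_g^2.
Orbital CFSE = 0.0Δₒ = 0.0 × 8200 = 0 cm⁻¹.
High-spin has no excess pairs, so no pairing correction applies.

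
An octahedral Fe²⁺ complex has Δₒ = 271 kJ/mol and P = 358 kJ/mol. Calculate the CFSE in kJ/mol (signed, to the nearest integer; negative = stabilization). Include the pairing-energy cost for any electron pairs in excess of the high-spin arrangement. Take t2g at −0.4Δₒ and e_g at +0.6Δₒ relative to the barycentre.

Fe sits in group 8; removing 2 electrons leaves Fe²⁺ with 8 − 2 = 6 d electrons.
Since Δₒ = 271 kJ/mol < P = 358 kJ/mol, the complex adopts the high-spin configuration.
Configuration: t2g^4 e_g^2.
Orbital CFSE = -0.4Δₒ = -0.4 × 271 = -108 kJ/mol.
High-spin has no excess pairs, so no pairing correction applies.

-108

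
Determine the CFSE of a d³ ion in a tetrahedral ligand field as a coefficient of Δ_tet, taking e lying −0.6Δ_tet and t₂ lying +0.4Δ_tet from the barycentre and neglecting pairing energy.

Tetrahedral fields are weak (Δₜ ≈ 4/9 Δₒ), so electrons fill high-spin.
Configuration: e² t₂¹.
CFSE = 2(-0.6Δ_tet) + 1(0.4Δ_tet) = -1.2Δ_tet + 0.4Δ_tet = -0.8Δ_tet.

-0.8 Δ_tet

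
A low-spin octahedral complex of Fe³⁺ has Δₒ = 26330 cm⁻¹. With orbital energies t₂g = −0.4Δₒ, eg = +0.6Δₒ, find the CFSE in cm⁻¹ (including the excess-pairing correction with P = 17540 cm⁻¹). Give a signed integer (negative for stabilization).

Fe sits in group 8; removing 3 electrons leaves Fe³⁺ with 8 − 3 = 5 d electrons.
Electron filling gives t₂g⁵ eg⁰.
The orbital stabilization is -2.0Δₒ = -2.0 × 26330 = -52660 cm⁻¹.
Relative to high-spin t₂g³ eg² (0 paired), the low-spin configuration has 2 additional pairs, contributing +2 × 17540 = +35080 cm⁻¹.
Net CFSE = -52660 + 35080 = -17580 cm⁻¹.

-17580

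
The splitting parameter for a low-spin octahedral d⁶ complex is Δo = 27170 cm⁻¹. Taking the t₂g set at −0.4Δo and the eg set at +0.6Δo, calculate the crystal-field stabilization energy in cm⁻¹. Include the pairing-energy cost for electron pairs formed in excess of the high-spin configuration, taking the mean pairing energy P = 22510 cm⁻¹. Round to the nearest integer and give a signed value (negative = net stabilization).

-20188

The d⁶ electrons fill as t₂g⁶ eg⁰.
CFSE(orbital) = 6×(-0.4Δo) + 0×(0.6Δo) = -2.4Δo; with Δo = 27170 cm⁻¹ that is -65208 cm⁻¹.
Relative to high-spin t₂g⁴ eg² (1 paired), the low-spin configuration has 2 additional pairs, contributing +2 × 22510 = +45020 cm⁻¹.
Overall CFSE = -65208 + 45020 = -20188 cm⁻¹.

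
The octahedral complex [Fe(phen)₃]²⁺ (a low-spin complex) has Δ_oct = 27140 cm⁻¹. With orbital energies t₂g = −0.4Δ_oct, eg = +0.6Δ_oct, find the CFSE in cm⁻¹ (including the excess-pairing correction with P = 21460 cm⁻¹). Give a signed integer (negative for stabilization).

-22216

phen is neutral, so the +2 overall charge sits on Fe: oxidation state +2.
Fe is in group 8, so Fe²⁺ is d⁶ (8 − 2 = 6).
Configuration: t₂g⁶ eg⁰.
Orbital CFSE = 6(-0.4) + 0(0.6) = -2.4Δ_oct = -2.4 × 27140 = -65136 cm⁻¹.
High-spin d⁶ would be t₂g⁴ eg² with 1 pair; low-spin has 3, so 2 excess pairs cost +2P = +42920 cm⁻¹.
Net CFSE = -65136 + 42920 = -22216 cm⁻¹.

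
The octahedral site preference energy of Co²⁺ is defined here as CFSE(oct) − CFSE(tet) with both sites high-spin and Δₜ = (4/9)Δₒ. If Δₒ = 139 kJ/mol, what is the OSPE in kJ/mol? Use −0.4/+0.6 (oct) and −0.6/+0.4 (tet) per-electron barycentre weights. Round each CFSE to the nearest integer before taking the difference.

Group 9 minus oxidation state +2 gives a d⁷ configuration for Co²⁺.
Octahedral (high-spin): t2g^5 e_g^2, CFSE = 5(−0.4) + 2(+0.6) = -0.8Δₒ = -0.8 × 139 = -111 kJ/mol.
Tetrahedral: e^4 t2^3, CFSE = 4(−0.6) + 3(+0.4) = -1.2Δₜ = -1.2 × (4/9) × 139 = -74 kJ/mol.
OSPE = CFSE(oct) − CFSE(tet) = -111 − (-74) = -37 kJ/mol.

-37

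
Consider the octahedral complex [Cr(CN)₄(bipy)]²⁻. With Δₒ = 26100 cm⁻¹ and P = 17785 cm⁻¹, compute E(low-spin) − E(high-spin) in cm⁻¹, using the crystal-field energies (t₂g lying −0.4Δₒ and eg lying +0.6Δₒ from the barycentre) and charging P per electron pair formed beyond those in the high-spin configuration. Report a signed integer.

Ligand charges: 4×(-1) from CN⁻ and 1×(+0) from bipy sum to -4; with overall charge -2, Cr is +2.
Cr sits in group 6; removing 2 electrons leaves Cr²⁺ with 6 − 2 = 4 d electrons.
In the high-spin limit (t₂g³ eg¹) the orbital term is -0.6Δₒ = -15660 cm⁻¹, with no excess pairing.
Low-spin t₂g⁴ eg⁰ gives -1.6Δₒ = -41760 cm⁻¹, but forming 1 extra pair costs 1P = 17785 cm⁻¹, so E(LS) = -41760 + 17785 = -23975 cm⁻¹.
The difference is -23975 − (-15660) = -8315 cm⁻¹, so low-spin lies lower.

-8315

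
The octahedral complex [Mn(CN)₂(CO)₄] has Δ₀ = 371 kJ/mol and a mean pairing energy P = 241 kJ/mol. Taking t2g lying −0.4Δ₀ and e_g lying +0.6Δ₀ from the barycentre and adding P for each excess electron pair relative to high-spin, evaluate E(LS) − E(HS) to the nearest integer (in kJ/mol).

-260

Ligand charges: 2×(-1) from CN⁻ and 4×(+0) from CO sum to -2; with overall charge +0, Mn is +2.
Mn²⁺: group 7, so d-count = 7 − 2 = 5.
High-spin: t2g^3 e_g^2, CFSE = 0.0Δ₀ = 0 kJ/mol.
Low-spin t2g^5 e_g^0 gives -2.0Δ₀ = -742 kJ/mol, but forming 2 extra pairs costs 2P = 482 kJ/mol, so E(LS) = -742 + 482 = -260 kJ/mol.
The difference is -260 − (0) = -260 kJ/mol, so low-spin lies lower.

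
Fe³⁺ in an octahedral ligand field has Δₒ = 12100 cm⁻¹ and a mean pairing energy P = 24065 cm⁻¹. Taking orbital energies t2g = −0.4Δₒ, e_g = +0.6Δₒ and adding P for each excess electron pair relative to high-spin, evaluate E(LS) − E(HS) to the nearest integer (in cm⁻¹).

23930

Group 8 minus oxidation state +3 gives a d⁵ configuration for Fe³⁺.
High-spin: t2g^3 e_g^2, CFSE = 0.0Δₒ = 0 cm⁻¹.
For low-spin the configuration is t2g^5 e_g^0: orbital energy -2.0 × 12100 = -24200 cm⁻¹, and 2 additional pairs relative to high-spin add 48130 cm⁻¹, giving 23930 cm⁻¹.
The difference is 23930 − (0) = 23930 cm⁻¹, so high-spin lies lower.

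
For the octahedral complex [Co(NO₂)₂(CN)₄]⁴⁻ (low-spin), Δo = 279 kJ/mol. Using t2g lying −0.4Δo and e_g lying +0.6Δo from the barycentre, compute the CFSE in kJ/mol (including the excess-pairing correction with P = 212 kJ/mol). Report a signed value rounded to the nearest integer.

-290

Ligand charges: 2×(-1) from NO₂⁻ and 4×(-1) from CN⁻ sum to -6; with overall charge -4, Co is +2.
Group 9 minus oxidation state +2 gives a d⁷ configuration for Co²⁺.
The d⁷ electrons fill as t2g^6 e_g^1.
Orbital CFSE = 6(-0.4) + 1(0.6) = -1.8Δo = -1.8 × 279 = -502 kJ/mol.
High-spin d⁷ would be t2g^5 e_g^2 with 2 pairs; low-spin has 3, so 1 excess pair costs +1P = +212 kJ/mol.
Net CFSE = -502 + 212 = -290 kJ/mol.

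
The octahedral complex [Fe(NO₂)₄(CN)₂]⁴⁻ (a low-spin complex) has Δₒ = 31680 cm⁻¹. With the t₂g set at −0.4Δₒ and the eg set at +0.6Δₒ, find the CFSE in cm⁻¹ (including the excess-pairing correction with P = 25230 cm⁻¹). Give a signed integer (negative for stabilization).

Ligand charges: 4×(-1) from NO₂⁻ and 2×(-1) from CN⁻ sum to -6; with overall charge -4, Fe is +2.
Fe sits in group 8; removing 2 electrons leaves Fe²⁺ with 8 − 2 = 6 d electrons.
The d⁶ electrons fill as t₂g⁶ eg⁰.
The orbital stabilization is -2.4Δₒ = -2.4 × 31680 = -76032 cm⁻¹.
Pairing penalty: 3 pairs vs 1 in the high-spin reference → 2 extra × P = 50460 cm⁻¹.
Net CFSE = -76032 + 50460 = -25572 cm⁻¹.

-25572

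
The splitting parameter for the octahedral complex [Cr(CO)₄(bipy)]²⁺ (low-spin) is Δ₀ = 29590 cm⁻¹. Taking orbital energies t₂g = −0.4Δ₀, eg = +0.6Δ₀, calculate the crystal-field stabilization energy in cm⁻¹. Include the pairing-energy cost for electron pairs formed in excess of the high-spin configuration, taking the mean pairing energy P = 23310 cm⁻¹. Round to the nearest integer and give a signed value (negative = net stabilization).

Ligand charges: 4×(+0) from CO and 1×(+0) from bipy sum to +0; with overall charge +2, Cr is +2.
Cr sits in group 6; removing 2 electrons leaves Cr²⁺ with 6 − 2 = 4 d electrons.
The d⁴ electrons fill as t₂g⁴ eg⁰.
CFSE(orbital) = 4×(-0.4Δ₀) + 0×(0.6Δ₀) = -1.6Δ₀; with Δ₀ = 29590 cm⁻¹ that is -47344 cm⁻¹.
High-spin d⁴ would be t₂g³ eg¹ with 0 pairs; low-spin has 1, so 1 excess pair costs +1P = +23310 cm⁻¹.
Net CFSE = -47344 + 23310 = -24034 cm⁻¹.

-24034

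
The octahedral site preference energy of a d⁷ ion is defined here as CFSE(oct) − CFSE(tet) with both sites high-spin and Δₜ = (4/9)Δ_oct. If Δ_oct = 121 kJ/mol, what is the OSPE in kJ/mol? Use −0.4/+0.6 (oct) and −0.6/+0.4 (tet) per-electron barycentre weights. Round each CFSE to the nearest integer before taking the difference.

Octahedral high-spin t2g^5 e_g^2: CFSE = -0.8 × 121 = -97 kJ/mol.
In a tetrahedral site the filling is e^4 t2^3: CFSE(tet) = -1.2Δₜ = -1.2 × (4/9)(121) = -65 kJ/mol.
OSPE = -97 − (-65) = -32 kJ/mol.

-32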